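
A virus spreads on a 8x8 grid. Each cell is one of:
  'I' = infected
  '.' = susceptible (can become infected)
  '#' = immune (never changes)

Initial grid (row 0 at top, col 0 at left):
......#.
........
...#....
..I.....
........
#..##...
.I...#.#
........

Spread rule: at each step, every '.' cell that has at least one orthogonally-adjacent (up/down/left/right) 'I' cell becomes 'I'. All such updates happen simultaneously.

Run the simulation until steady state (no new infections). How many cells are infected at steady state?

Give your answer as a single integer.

Step 0 (initial): 2 infected
Step 1: +8 new -> 10 infected
Step 2: +10 new -> 20 infected
Step 3: +10 new -> 30 infected
Step 4: +8 new -> 38 infected
Step 5: +8 new -> 46 infected
Step 6: +6 new -> 52 infected
Step 7: +4 new -> 56 infected
Step 8: +1 new -> 57 infected
Step 9: +0 new -> 57 infected

Answer: 57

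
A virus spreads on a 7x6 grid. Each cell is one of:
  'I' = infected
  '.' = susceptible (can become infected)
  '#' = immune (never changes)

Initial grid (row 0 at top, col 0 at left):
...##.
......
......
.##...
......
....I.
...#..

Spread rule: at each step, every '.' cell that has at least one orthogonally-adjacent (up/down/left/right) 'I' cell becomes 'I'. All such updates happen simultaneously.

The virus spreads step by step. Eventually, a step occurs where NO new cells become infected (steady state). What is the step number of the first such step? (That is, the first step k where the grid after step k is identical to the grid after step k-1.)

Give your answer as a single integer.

Answer: 10

Derivation:
Step 0 (initial): 1 infected
Step 1: +4 new -> 5 infected
Step 2: +5 new -> 10 infected
Step 3: +6 new -> 16 infected
Step 4: +6 new -> 22 infected
Step 5: +5 new -> 27 infected
Step 6: +4 new -> 31 infected
Step 7: +3 new -> 34 infected
Step 8: +2 new -> 36 infected
Step 9: +1 new -> 37 infected
Step 10: +0 new -> 37 infected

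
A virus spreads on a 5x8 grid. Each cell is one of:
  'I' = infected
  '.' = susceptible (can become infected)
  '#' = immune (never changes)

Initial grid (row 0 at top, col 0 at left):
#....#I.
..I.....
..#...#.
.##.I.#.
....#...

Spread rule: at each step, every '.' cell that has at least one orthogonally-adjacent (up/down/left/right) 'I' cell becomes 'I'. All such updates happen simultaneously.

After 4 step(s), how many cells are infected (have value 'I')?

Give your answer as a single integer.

Answer: 31

Derivation:
Step 0 (initial): 3 infected
Step 1: +8 new -> 11 infected
Step 2: +11 new -> 22 infected
Step 3: +5 new -> 27 infected
Step 4: +4 new -> 31 infected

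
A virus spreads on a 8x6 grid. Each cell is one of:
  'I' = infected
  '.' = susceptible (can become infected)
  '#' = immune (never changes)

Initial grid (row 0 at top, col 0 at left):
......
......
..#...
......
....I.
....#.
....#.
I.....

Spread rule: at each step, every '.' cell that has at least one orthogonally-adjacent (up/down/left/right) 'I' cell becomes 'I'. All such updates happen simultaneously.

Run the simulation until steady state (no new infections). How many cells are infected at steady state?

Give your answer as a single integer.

Answer: 45

Derivation:
Step 0 (initial): 2 infected
Step 1: +5 new -> 7 infected
Step 2: +9 new -> 16 infected
Step 3: +12 new -> 28 infected
Step 4: +7 new -> 35 infected
Step 5: +5 new -> 40 infected
Step 6: +3 new -> 43 infected
Step 7: +2 new -> 45 infected
Step 8: +0 new -> 45 infected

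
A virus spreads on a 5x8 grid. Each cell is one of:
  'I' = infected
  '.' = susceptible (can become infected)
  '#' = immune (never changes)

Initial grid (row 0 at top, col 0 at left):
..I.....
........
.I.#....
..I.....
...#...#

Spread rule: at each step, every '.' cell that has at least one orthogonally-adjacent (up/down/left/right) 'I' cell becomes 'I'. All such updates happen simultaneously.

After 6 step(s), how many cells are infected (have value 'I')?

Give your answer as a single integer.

Step 0 (initial): 3 infected
Step 1: +9 new -> 12 infected
Step 2: +7 new -> 19 infected
Step 3: +6 new -> 25 infected
Step 4: +5 new -> 30 infected
Step 5: +5 new -> 35 infected
Step 6: +2 new -> 37 infected

Answer: 37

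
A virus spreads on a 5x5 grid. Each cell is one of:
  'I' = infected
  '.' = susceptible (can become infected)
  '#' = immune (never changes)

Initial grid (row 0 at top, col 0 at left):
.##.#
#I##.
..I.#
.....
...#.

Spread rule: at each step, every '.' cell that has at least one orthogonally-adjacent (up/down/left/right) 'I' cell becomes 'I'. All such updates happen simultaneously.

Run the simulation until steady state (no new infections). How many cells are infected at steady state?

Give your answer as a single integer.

Step 0 (initial): 2 infected
Step 1: +3 new -> 5 infected
Step 2: +4 new -> 9 infected
Step 3: +3 new -> 12 infected
Step 4: +2 new -> 14 infected
Step 5: +0 new -> 14 infected

Answer: 14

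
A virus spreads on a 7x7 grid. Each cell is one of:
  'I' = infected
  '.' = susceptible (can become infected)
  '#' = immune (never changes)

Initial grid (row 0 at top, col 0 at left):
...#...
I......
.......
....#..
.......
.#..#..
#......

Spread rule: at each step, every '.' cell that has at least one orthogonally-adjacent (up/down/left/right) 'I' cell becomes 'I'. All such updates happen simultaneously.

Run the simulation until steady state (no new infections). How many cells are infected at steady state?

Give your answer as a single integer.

Step 0 (initial): 1 infected
Step 1: +3 new -> 4 infected
Step 2: +4 new -> 8 infected
Step 3: +5 new -> 13 infected
Step 4: +5 new -> 18 infected
Step 5: +5 new -> 23 infected
Step 6: +5 new -> 28 infected
Step 7: +6 new -> 34 infected
Step 8: +4 new -> 38 infected
Step 9: +3 new -> 41 infected
Step 10: +2 new -> 43 infected
Step 11: +1 new -> 44 infected
Step 12: +0 new -> 44 infected

Answer: 44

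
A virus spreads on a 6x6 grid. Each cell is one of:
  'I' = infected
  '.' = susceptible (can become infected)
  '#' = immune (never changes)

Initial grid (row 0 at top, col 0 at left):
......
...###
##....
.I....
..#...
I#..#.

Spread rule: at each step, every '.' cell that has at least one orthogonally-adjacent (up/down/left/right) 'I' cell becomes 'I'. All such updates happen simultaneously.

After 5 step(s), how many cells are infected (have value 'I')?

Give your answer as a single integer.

Answer: 24

Derivation:
Step 0 (initial): 2 infected
Step 1: +4 new -> 6 infected
Step 2: +2 new -> 8 infected
Step 3: +4 new -> 12 infected
Step 4: +6 new -> 18 infected
Step 5: +6 new -> 24 infected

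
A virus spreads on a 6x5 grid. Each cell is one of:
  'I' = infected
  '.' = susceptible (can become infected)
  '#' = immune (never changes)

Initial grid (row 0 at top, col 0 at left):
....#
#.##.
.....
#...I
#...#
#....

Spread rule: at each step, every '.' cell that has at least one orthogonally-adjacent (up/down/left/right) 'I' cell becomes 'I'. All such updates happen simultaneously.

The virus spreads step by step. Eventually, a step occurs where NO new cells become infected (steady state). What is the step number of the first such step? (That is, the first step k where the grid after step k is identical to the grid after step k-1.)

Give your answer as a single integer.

Step 0 (initial): 1 infected
Step 1: +2 new -> 3 infected
Step 2: +4 new -> 7 infected
Step 3: +4 new -> 11 infected
Step 4: +4 new -> 15 infected
Step 5: +3 new -> 18 infected
Step 6: +1 new -> 19 infected
Step 7: +2 new -> 21 infected
Step 8: +1 new -> 22 infected
Step 9: +0 new -> 22 infected

Answer: 9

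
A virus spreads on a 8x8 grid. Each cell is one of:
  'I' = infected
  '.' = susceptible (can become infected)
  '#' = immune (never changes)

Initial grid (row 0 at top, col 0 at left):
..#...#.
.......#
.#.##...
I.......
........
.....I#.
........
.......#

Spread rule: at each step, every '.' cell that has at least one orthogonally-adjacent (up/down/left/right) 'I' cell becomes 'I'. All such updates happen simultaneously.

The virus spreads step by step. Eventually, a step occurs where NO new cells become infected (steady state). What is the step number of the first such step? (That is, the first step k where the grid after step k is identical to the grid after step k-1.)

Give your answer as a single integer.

Answer: 7

Derivation:
Step 0 (initial): 2 infected
Step 1: +6 new -> 8 infected
Step 2: +11 new -> 19 infected
Step 3: +17 new -> 36 infected
Step 4: +10 new -> 46 infected
Step 5: +7 new -> 53 infected
Step 6: +2 new -> 55 infected
Step 7: +0 new -> 55 infected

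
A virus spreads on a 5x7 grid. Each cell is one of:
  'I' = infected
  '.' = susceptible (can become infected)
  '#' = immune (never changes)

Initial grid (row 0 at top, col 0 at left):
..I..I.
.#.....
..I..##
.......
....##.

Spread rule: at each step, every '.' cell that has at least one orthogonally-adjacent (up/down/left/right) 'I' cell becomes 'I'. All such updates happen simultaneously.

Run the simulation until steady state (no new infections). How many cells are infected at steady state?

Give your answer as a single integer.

Answer: 30

Derivation:
Step 0 (initial): 3 infected
Step 1: +9 new -> 12 infected
Step 2: +9 new -> 21 infected
Step 3: +5 new -> 26 infected
Step 4: +2 new -> 28 infected
Step 5: +1 new -> 29 infected
Step 6: +1 new -> 30 infected
Step 7: +0 new -> 30 infected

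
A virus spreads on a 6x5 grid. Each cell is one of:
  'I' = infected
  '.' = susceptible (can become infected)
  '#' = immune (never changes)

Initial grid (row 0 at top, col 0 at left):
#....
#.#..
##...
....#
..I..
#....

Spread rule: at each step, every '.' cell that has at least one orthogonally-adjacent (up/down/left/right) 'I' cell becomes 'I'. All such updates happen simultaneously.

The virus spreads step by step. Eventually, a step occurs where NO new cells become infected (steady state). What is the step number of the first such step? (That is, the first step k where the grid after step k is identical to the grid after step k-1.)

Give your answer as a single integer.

Answer: 9

Derivation:
Step 0 (initial): 1 infected
Step 1: +4 new -> 5 infected
Step 2: +7 new -> 12 infected
Step 3: +3 new -> 15 infected
Step 4: +2 new -> 17 infected
Step 5: +2 new -> 19 infected
Step 6: +2 new -> 21 infected
Step 7: +1 new -> 22 infected
Step 8: +1 new -> 23 infected
Step 9: +0 new -> 23 infected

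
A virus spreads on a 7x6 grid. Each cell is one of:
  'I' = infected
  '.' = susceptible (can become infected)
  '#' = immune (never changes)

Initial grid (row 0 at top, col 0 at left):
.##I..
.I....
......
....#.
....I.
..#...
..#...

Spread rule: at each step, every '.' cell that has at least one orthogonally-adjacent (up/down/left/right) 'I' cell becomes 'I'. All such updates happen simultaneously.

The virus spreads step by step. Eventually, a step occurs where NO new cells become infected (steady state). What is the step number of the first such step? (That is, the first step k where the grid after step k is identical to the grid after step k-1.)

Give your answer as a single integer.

Answer: 7

Derivation:
Step 0 (initial): 3 infected
Step 1: +8 new -> 11 infected
Step 2: +13 new -> 24 infected
Step 3: +8 new -> 32 infected
Step 4: +2 new -> 34 infected
Step 5: +2 new -> 36 infected
Step 6: +1 new -> 37 infected
Step 7: +0 new -> 37 infected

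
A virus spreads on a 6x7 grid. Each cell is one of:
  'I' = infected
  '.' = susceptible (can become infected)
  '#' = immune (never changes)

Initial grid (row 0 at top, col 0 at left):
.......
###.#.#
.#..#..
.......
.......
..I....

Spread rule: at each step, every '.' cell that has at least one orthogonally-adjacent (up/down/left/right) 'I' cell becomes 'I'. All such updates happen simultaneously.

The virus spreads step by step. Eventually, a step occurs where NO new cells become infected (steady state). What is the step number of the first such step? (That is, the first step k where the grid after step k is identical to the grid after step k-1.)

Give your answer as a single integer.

Answer: 10

Derivation:
Step 0 (initial): 1 infected
Step 1: +3 new -> 4 infected
Step 2: +5 new -> 9 infected
Step 3: +6 new -> 15 infected
Step 4: +5 new -> 20 infected
Step 5: +4 new -> 24 infected
Step 6: +3 new -> 27 infected
Step 7: +4 new -> 31 infected
Step 8: +2 new -> 33 infected
Step 9: +2 new -> 35 infected
Step 10: +0 new -> 35 infected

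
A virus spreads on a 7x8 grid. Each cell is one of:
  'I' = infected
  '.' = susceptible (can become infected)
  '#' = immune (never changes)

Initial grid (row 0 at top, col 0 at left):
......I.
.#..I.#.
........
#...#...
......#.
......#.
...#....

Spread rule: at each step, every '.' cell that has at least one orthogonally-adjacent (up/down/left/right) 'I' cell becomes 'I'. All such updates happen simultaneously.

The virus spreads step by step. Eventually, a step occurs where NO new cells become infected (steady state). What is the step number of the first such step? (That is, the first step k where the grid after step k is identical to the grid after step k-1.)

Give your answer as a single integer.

Step 0 (initial): 2 infected
Step 1: +6 new -> 8 infected
Step 2: +5 new -> 13 infected
Step 3: +6 new -> 19 infected
Step 4: +7 new -> 26 infected
Step 5: +8 new -> 34 infected
Step 6: +6 new -> 40 infected
Step 7: +6 new -> 46 infected
Step 8: +2 new -> 48 infected
Step 9: +1 new -> 49 infected
Step 10: +0 new -> 49 infected

Answer: 10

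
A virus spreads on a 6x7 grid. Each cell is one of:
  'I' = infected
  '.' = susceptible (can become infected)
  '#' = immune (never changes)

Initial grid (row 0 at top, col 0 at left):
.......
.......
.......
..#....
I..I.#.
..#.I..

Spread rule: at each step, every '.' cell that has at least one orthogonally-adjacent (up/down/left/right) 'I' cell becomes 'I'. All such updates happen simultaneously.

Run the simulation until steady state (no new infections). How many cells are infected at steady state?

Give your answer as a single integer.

Answer: 39

Derivation:
Step 0 (initial): 3 infected
Step 1: +8 new -> 11 infected
Step 2: +6 new -> 17 infected
Step 3: +7 new -> 24 infected
Step 4: +7 new -> 31 infected
Step 5: +5 new -> 36 infected
Step 6: +2 new -> 38 infected
Step 7: +1 new -> 39 infected
Step 8: +0 new -> 39 infected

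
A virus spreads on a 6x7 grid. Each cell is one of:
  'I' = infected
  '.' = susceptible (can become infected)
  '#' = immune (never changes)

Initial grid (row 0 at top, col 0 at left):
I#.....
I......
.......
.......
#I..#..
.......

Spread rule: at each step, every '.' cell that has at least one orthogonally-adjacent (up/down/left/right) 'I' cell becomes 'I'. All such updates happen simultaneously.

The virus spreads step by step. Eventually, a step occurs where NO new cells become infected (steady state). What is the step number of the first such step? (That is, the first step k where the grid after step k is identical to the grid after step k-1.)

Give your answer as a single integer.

Step 0 (initial): 3 infected
Step 1: +5 new -> 8 infected
Step 2: +7 new -> 15 infected
Step 3: +5 new -> 20 infected
Step 4: +5 new -> 25 infected
Step 5: +5 new -> 30 infected
Step 6: +6 new -> 36 infected
Step 7: +3 new -> 39 infected
Step 8: +0 new -> 39 infected

Answer: 8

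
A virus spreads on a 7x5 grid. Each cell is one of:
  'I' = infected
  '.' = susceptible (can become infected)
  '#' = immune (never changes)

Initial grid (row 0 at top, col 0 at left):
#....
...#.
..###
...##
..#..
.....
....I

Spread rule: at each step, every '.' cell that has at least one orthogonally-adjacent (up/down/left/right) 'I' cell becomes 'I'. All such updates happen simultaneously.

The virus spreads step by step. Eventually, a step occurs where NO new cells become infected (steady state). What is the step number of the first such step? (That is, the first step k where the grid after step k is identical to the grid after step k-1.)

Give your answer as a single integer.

Answer: 14

Derivation:
Step 0 (initial): 1 infected
Step 1: +2 new -> 3 infected
Step 2: +3 new -> 6 infected
Step 3: +3 new -> 9 infected
Step 4: +2 new -> 11 infected
Step 5: +2 new -> 13 infected
Step 6: +2 new -> 15 infected
Step 7: +3 new -> 18 infected
Step 8: +2 new -> 20 infected
Step 9: +3 new -> 23 infected
Step 10: +1 new -> 24 infected
Step 11: +1 new -> 25 infected
Step 12: +1 new -> 26 infected
Step 13: +1 new -> 27 infected
Step 14: +0 new -> 27 infected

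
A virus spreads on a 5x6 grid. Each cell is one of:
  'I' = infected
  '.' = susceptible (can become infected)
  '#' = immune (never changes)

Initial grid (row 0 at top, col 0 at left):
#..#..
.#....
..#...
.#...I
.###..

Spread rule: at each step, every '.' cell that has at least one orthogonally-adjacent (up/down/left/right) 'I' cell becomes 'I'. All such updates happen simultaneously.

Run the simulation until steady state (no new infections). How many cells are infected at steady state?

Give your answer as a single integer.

Answer: 17

Derivation:
Step 0 (initial): 1 infected
Step 1: +3 new -> 4 infected
Step 2: +4 new -> 8 infected
Step 3: +4 new -> 12 infected
Step 4: +2 new -> 14 infected
Step 5: +1 new -> 15 infected
Step 6: +1 new -> 16 infected
Step 7: +1 new -> 17 infected
Step 8: +0 new -> 17 infected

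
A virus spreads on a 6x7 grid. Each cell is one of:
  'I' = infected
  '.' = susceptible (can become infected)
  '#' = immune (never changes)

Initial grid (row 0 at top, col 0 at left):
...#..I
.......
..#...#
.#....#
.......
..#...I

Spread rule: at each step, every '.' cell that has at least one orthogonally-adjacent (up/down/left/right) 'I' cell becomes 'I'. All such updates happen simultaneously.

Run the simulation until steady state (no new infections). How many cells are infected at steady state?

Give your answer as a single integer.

Answer: 36

Derivation:
Step 0 (initial): 2 infected
Step 1: +4 new -> 6 infected
Step 2: +4 new -> 10 infected
Step 3: +5 new -> 15 infected
Step 4: +4 new -> 19 infected
Step 5: +4 new -> 23 infected
Step 6: +4 new -> 27 infected
Step 7: +5 new -> 32 infected
Step 8: +4 new -> 36 infected
Step 9: +0 new -> 36 infected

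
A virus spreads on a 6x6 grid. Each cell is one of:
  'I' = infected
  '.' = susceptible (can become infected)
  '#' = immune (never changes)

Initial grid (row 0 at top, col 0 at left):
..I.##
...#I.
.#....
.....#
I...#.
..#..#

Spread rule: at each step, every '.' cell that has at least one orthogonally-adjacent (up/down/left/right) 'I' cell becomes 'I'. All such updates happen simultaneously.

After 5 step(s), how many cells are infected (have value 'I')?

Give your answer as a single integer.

Answer: 27

Derivation:
Step 0 (initial): 3 infected
Step 1: +8 new -> 11 infected
Step 2: +10 new -> 21 infected
Step 3: +4 new -> 25 infected
Step 4: +1 new -> 26 infected
Step 5: +1 new -> 27 infected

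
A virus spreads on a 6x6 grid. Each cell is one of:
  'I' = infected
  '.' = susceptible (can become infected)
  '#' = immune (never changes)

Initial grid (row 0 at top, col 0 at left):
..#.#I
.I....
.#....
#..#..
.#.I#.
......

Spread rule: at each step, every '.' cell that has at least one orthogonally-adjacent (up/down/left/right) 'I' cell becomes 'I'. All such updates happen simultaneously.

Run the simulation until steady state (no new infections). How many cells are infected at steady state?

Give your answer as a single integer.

Step 0 (initial): 3 infected
Step 1: +6 new -> 9 infected
Step 2: +9 new -> 18 infected
Step 3: +7 new -> 25 infected
Step 4: +3 new -> 28 infected
Step 5: +1 new -> 29 infected
Step 6: +0 new -> 29 infected

Answer: 29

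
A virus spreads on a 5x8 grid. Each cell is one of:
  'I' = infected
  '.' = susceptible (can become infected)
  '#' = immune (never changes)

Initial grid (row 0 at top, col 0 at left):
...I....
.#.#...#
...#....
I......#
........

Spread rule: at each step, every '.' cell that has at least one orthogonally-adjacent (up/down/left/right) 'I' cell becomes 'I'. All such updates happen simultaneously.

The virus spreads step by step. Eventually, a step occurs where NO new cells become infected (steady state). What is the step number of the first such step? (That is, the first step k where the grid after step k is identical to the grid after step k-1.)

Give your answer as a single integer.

Answer: 9

Derivation:
Step 0 (initial): 2 infected
Step 1: +5 new -> 7 infected
Step 2: +8 new -> 15 infected
Step 3: +7 new -> 22 infected
Step 4: +5 new -> 27 infected
Step 5: +3 new -> 30 infected
Step 6: +3 new -> 33 infected
Step 7: +1 new -> 34 infected
Step 8: +1 new -> 35 infected
Step 9: +0 new -> 35 infected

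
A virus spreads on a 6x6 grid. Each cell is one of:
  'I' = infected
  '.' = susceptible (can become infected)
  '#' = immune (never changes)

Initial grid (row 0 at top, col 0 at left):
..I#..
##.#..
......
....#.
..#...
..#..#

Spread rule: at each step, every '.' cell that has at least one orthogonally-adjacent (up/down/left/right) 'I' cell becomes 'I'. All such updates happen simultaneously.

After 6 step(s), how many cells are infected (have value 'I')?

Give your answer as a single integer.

Step 0 (initial): 1 infected
Step 1: +2 new -> 3 infected
Step 2: +2 new -> 5 infected
Step 3: +3 new -> 8 infected
Step 4: +4 new -> 12 infected
Step 5: +5 new -> 17 infected
Step 6: +7 new -> 24 infected

Answer: 24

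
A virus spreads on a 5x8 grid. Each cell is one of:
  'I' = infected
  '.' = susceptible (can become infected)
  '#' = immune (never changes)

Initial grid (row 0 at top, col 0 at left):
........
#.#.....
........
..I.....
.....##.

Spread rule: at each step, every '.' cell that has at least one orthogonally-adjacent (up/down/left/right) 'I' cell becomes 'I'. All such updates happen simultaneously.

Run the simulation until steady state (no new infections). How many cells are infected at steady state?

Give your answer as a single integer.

Step 0 (initial): 1 infected
Step 1: +4 new -> 5 infected
Step 2: +6 new -> 11 infected
Step 3: +7 new -> 18 infected
Step 4: +5 new -> 23 infected
Step 5: +6 new -> 29 infected
Step 6: +4 new -> 33 infected
Step 7: +2 new -> 35 infected
Step 8: +1 new -> 36 infected
Step 9: +0 new -> 36 infected

Answer: 36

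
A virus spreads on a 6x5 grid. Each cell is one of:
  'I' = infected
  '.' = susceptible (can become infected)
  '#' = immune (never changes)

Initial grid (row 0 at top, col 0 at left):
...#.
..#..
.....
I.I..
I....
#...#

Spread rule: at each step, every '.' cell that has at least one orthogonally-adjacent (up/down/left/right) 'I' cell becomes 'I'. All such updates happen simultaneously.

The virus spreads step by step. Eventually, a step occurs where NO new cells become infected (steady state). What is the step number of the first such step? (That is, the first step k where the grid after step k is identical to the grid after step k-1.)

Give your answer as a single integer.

Step 0 (initial): 3 infected
Step 1: +6 new -> 9 infected
Step 2: +7 new -> 16 infected
Step 3: +6 new -> 22 infected
Step 4: +2 new -> 24 infected
Step 5: +2 new -> 26 infected
Step 6: +0 new -> 26 infected

Answer: 6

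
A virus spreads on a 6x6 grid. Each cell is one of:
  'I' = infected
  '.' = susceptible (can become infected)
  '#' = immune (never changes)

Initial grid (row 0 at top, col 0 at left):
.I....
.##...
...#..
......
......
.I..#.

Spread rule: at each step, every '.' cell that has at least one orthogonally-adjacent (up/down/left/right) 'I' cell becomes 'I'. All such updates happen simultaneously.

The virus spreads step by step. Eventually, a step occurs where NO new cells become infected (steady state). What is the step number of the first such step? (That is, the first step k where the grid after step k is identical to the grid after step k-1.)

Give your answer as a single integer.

Step 0 (initial): 2 infected
Step 1: +5 new -> 7 infected
Step 2: +6 new -> 13 infected
Step 3: +7 new -> 20 infected
Step 4: +5 new -> 25 infected
Step 5: +4 new -> 29 infected
Step 6: +3 new -> 32 infected
Step 7: +0 new -> 32 infected

Answer: 7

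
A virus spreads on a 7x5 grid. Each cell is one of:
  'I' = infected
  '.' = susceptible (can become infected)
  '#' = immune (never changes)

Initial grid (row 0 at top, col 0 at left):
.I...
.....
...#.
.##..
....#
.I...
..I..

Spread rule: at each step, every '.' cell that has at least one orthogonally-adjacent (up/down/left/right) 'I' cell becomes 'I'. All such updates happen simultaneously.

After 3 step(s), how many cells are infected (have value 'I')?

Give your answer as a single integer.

Step 0 (initial): 3 infected
Step 1: +8 new -> 11 infected
Step 2: +9 new -> 20 infected
Step 3: +7 new -> 27 infected

Answer: 27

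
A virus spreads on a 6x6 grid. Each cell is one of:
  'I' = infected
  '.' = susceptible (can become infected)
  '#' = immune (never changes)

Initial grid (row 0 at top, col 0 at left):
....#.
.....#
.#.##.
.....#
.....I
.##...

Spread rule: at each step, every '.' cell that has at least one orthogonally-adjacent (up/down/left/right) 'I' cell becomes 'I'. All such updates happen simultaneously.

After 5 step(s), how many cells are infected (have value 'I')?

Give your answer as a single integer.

Step 0 (initial): 1 infected
Step 1: +2 new -> 3 infected
Step 2: +3 new -> 6 infected
Step 3: +3 new -> 9 infected
Step 4: +2 new -> 11 infected
Step 5: +3 new -> 14 infected

Answer: 14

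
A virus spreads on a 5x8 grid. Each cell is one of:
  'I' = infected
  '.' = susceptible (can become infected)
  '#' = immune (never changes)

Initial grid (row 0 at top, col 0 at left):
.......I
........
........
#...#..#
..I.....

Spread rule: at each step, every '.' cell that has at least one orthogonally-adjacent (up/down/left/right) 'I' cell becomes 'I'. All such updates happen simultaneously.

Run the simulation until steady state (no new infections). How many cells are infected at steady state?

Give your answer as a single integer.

Step 0 (initial): 2 infected
Step 1: +5 new -> 7 infected
Step 2: +8 new -> 15 infected
Step 3: +7 new -> 22 infected
Step 4: +11 new -> 33 infected
Step 5: +3 new -> 36 infected
Step 6: +1 new -> 37 infected
Step 7: +0 new -> 37 infected

Answer: 37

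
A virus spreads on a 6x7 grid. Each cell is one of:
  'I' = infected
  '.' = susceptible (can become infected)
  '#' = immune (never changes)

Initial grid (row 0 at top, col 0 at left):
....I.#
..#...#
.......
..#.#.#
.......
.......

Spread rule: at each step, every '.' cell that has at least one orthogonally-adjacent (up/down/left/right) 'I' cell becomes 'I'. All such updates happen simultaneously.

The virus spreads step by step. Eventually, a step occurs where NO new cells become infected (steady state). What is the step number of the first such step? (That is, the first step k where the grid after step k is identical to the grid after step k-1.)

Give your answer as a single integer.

Answer: 10

Derivation:
Step 0 (initial): 1 infected
Step 1: +3 new -> 4 infected
Step 2: +4 new -> 8 infected
Step 3: +3 new -> 11 infected
Step 4: +6 new -> 17 infected
Step 5: +4 new -> 21 infected
Step 6: +7 new -> 28 infected
Step 7: +5 new -> 33 infected
Step 8: +2 new -> 35 infected
Step 9: +1 new -> 36 infected
Step 10: +0 new -> 36 infected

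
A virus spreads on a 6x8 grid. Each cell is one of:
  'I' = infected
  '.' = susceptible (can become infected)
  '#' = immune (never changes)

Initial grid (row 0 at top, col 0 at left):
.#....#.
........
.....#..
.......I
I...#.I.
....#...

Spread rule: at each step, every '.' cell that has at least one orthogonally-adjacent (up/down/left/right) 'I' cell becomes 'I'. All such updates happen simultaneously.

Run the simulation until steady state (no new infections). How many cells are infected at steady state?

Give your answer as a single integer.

Step 0 (initial): 3 infected
Step 1: +8 new -> 11 infected
Step 2: +9 new -> 20 infected
Step 3: +8 new -> 28 infected
Step 4: +7 new -> 35 infected
Step 5: +4 new -> 39 infected
Step 6: +3 new -> 42 infected
Step 7: +1 new -> 43 infected
Step 8: +0 new -> 43 infected

Answer: 43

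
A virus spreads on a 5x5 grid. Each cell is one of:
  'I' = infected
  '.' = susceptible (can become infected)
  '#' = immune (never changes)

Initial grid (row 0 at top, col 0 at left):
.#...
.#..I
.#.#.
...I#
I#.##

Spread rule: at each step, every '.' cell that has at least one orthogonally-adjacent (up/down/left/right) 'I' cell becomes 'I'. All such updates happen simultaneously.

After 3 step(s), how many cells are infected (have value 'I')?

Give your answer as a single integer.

Answer: 16

Derivation:
Step 0 (initial): 3 infected
Step 1: +5 new -> 8 infected
Step 2: +6 new -> 14 infected
Step 3: +2 new -> 16 infected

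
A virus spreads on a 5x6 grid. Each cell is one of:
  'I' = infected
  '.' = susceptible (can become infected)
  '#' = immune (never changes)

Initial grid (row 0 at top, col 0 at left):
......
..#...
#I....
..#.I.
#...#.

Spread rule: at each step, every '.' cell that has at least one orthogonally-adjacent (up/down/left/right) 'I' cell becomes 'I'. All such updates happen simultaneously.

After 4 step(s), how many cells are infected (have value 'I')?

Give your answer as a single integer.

Step 0 (initial): 2 infected
Step 1: +6 new -> 8 infected
Step 2: +9 new -> 17 infected
Step 3: +6 new -> 23 infected
Step 4: +2 new -> 25 infected

Answer: 25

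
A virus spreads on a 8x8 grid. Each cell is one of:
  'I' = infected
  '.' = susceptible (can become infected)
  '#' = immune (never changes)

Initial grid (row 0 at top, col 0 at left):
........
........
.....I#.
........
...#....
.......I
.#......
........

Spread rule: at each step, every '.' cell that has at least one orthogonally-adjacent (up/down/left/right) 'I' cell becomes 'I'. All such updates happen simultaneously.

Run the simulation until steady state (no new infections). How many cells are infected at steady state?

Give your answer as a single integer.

Step 0 (initial): 2 infected
Step 1: +6 new -> 8 infected
Step 2: +12 new -> 20 infected
Step 3: +11 new -> 31 infected
Step 4: +8 new -> 39 infected
Step 5: +8 new -> 47 infected
Step 6: +7 new -> 54 infected
Step 7: +4 new -> 58 infected
Step 8: +2 new -> 60 infected
Step 9: +1 new -> 61 infected
Step 10: +0 new -> 61 infected

Answer: 61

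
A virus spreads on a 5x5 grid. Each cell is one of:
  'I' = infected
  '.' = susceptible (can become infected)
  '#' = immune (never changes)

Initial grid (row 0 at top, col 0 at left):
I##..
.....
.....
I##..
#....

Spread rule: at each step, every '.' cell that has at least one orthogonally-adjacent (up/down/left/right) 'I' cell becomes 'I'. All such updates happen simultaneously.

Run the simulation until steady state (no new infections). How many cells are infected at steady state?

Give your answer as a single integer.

Step 0 (initial): 2 infected
Step 1: +2 new -> 4 infected
Step 2: +2 new -> 6 infected
Step 3: +2 new -> 8 infected
Step 4: +2 new -> 10 infected
Step 5: +4 new -> 14 infected
Step 6: +3 new -> 17 infected
Step 7: +2 new -> 19 infected
Step 8: +1 new -> 20 infected
Step 9: +0 new -> 20 infected

Answer: 20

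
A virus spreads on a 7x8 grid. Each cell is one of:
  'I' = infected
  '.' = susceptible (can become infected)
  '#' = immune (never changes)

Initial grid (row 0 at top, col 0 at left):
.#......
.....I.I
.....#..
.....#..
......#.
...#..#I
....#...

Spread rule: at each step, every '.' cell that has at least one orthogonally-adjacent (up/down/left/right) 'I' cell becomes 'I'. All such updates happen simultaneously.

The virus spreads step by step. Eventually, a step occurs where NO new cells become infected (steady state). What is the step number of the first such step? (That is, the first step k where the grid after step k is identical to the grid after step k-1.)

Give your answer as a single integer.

Step 0 (initial): 3 infected
Step 1: +7 new -> 10 infected
Step 2: +7 new -> 17 infected
Step 3: +6 new -> 23 infected
Step 4: +6 new -> 29 infected
Step 5: +6 new -> 35 infected
Step 6: +4 new -> 39 infected
Step 7: +3 new -> 42 infected
Step 8: +3 new -> 45 infected
Step 9: +3 new -> 48 infected
Step 10: +1 new -> 49 infected
Step 11: +0 new -> 49 infected

Answer: 11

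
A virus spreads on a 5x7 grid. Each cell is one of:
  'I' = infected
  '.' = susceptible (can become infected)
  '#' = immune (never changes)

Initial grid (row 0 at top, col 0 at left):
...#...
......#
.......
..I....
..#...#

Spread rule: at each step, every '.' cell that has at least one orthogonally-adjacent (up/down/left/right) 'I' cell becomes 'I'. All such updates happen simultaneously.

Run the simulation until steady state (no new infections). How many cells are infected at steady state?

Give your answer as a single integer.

Step 0 (initial): 1 infected
Step 1: +3 new -> 4 infected
Step 2: +7 new -> 11 infected
Step 3: +8 new -> 19 infected
Step 4: +6 new -> 25 infected
Step 5: +4 new -> 29 infected
Step 6: +1 new -> 30 infected
Step 7: +1 new -> 31 infected
Step 8: +0 new -> 31 infected

Answer: 31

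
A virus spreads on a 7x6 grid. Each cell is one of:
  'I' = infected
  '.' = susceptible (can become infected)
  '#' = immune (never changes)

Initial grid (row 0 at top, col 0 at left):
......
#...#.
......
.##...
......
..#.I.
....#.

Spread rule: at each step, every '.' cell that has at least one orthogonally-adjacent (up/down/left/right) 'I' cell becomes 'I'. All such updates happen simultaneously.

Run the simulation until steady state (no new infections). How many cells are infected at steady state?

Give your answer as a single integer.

Answer: 36

Derivation:
Step 0 (initial): 1 infected
Step 1: +3 new -> 4 infected
Step 2: +5 new -> 9 infected
Step 3: +5 new -> 14 infected
Step 4: +4 new -> 18 infected
Step 5: +6 new -> 24 infected
Step 6: +6 new -> 30 infected
Step 7: +4 new -> 34 infected
Step 8: +1 new -> 35 infected
Step 9: +1 new -> 36 infected
Step 10: +0 new -> 36 infected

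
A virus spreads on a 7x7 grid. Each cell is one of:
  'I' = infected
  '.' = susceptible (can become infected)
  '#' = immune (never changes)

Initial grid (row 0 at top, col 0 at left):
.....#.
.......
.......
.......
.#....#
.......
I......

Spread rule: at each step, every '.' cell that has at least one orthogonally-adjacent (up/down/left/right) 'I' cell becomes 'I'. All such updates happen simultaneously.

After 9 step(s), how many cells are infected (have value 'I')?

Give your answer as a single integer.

Answer: 41

Derivation:
Step 0 (initial): 1 infected
Step 1: +2 new -> 3 infected
Step 2: +3 new -> 6 infected
Step 3: +3 new -> 9 infected
Step 4: +5 new -> 14 infected
Step 5: +6 new -> 20 infected
Step 6: +7 new -> 27 infected
Step 7: +6 new -> 33 infected
Step 8: +4 new -> 37 infected
Step 9: +4 new -> 41 infected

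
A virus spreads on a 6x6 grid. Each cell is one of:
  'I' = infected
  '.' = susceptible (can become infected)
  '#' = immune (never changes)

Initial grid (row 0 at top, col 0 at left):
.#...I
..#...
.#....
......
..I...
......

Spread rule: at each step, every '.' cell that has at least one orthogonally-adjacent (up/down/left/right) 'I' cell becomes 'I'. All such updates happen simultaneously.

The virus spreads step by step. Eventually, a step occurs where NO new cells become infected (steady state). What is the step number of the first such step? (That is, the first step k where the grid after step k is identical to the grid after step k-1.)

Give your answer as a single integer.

Answer: 7

Derivation:
Step 0 (initial): 2 infected
Step 1: +6 new -> 8 infected
Step 2: +10 new -> 18 infected
Step 3: +10 new -> 28 infected
Step 4: +2 new -> 30 infected
Step 5: +1 new -> 31 infected
Step 6: +2 new -> 33 infected
Step 7: +0 new -> 33 infected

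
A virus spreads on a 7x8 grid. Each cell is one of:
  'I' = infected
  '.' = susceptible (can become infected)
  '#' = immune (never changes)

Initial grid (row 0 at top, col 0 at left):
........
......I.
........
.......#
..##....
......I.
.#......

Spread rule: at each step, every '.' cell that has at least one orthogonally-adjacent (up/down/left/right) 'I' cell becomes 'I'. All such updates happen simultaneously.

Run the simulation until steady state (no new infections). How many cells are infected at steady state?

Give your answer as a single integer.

Answer: 52

Derivation:
Step 0 (initial): 2 infected
Step 1: +8 new -> 10 infected
Step 2: +11 new -> 21 infected
Step 3: +7 new -> 28 infected
Step 4: +6 new -> 34 infected
Step 5: +6 new -> 40 infected
Step 6: +6 new -> 46 infected
Step 7: +5 new -> 51 infected
Step 8: +1 new -> 52 infected
Step 9: +0 new -> 52 infected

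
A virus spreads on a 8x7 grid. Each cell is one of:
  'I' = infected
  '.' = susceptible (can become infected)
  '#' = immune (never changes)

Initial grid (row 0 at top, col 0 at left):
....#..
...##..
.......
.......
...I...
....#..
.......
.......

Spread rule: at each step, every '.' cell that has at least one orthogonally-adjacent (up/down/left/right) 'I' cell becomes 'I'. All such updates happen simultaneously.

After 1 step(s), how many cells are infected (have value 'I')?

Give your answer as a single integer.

Step 0 (initial): 1 infected
Step 1: +4 new -> 5 infected

Answer: 5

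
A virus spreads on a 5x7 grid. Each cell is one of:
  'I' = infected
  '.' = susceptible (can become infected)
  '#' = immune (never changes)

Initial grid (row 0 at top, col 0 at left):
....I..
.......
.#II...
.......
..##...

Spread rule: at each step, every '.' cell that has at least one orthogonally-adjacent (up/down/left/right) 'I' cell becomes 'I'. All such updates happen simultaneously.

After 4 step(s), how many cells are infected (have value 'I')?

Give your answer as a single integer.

Step 0 (initial): 3 infected
Step 1: +8 new -> 11 infected
Step 2: +7 new -> 18 infected
Step 3: +8 new -> 26 infected
Step 4: +5 new -> 31 infected

Answer: 31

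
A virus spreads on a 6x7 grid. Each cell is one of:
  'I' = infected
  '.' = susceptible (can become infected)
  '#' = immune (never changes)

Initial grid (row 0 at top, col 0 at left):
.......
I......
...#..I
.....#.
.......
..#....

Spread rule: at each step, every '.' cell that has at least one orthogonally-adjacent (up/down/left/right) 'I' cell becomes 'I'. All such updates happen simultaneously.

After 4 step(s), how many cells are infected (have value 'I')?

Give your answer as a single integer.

Step 0 (initial): 2 infected
Step 1: +6 new -> 8 infected
Step 2: +8 new -> 16 infected
Step 3: +10 new -> 26 infected
Step 4: +8 new -> 34 infected

Answer: 34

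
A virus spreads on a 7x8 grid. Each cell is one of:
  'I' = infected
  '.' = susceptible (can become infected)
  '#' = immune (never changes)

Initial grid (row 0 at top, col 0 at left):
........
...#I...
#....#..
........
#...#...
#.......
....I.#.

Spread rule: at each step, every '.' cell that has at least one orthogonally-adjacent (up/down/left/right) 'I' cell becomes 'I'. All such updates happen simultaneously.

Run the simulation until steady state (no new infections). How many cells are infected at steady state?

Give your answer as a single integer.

Answer: 49

Derivation:
Step 0 (initial): 2 infected
Step 1: +6 new -> 8 infected
Step 2: +8 new -> 16 infected
Step 3: +12 new -> 28 infected
Step 4: +12 new -> 40 infected
Step 5: +7 new -> 47 infected
Step 6: +2 new -> 49 infected
Step 7: +0 new -> 49 infected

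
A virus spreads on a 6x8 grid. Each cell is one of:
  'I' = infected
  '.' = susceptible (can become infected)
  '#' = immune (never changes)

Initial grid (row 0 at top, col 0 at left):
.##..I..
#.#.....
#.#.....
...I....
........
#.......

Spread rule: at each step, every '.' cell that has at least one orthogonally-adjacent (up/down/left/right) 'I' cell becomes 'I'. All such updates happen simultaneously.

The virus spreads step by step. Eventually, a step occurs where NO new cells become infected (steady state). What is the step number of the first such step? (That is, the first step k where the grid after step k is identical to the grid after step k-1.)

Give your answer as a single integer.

Step 0 (initial): 2 infected
Step 1: +7 new -> 9 infected
Step 2: +12 new -> 21 infected
Step 3: +9 new -> 30 infected
Step 4: +7 new -> 37 infected
Step 5: +2 new -> 39 infected
Step 6: +1 new -> 40 infected
Step 7: +0 new -> 40 infected

Answer: 7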